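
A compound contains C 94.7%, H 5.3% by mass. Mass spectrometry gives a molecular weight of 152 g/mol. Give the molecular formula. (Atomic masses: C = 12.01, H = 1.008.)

Assume 100 g: 94.7 g C, 5.3 g H.
n(C) = 94.7/12.01 = 7.885, n(H) = 5.3/1.008 = 5.258
Divide by the smallest (5.258 mol H): C 1.500, H 1.000
Scaling by 2: C 3.00, H 2.00 → C3H2
Empirical-formula mass = 38.05 g/mol
n = 152 / 38.05 = 4.00 ≈ 4
Molecular formula = (C3H2)×4 = C12H8

C12H8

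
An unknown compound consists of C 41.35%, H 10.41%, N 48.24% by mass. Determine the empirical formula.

Assume 100 g: 41.35 g C, 10.41 g H, 48.24 g N.
C: 41.35 g ÷ 12.01 g/mol = 3.443 mol
H: 10.41 g ÷ 1.008 g/mol = 10.33 mol
N: 48.24 g ÷ 14.01 g/mol = 3.443 mol
Divide by the smallest (3.443 mol C): C 1.000, H 3.000, N 1.000
≈ 1:3:1 → CH3N

CH3N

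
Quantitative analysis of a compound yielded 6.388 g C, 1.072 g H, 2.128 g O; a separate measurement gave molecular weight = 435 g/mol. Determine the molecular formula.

C: 6.388 g ÷ 12.01 g/mol = 0.5319 mol
H: 1.072 g ÷ 1.008 g/mol = 1.063 mol
O: 2.128 g ÷ 16.00 g/mol = 0.133 mol
Divide by the smallest (0.133 mol O): C 3.999, H 7.996, O 1.000
Ratio ≈ 4:8:1, so the empirical formula is C4H8O
Empirical-formula mass = 72.10 g/mol
n = 435 / 72.10 = 6.03 ≈ 6
Molecular formula = (C4H8O)×6 = C24H48O6

C24H48O6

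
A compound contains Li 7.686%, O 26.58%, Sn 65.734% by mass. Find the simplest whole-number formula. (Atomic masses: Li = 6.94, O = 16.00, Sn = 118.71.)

Assume 100 g: 7.686 g Li, 26.58 g O, 65.734 g Sn.
Li: 7.686 g ÷ 6.94 g/mol = 1.107 mol
O: 26.58 g ÷ 16.00 g/mol = 1.661 mol
Sn: 65.734 g ÷ 118.71 g/mol = 0.5537 mol
Smallest is Sn at 0.5537 mol; normalising gives Li 2.000, O 3.000, Sn 1.000
→ Li2O3Sn

Li2O3Sn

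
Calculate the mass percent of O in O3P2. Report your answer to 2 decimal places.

43.66%

Molar mass = 3(16.00) + 2(30.97) = 109.940 g/mol
Mass of O per mole = 3 × 16.00 = 48.000 g
% O = 48.000 / 109.940 × 100 = 43.66%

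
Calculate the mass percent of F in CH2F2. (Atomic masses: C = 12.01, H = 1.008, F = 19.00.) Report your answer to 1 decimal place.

73.0%

Molar mass = 1(12.01) + 2(1.008) + 2(19.00) = 52.026 g/mol
Mass of F per mole = 2 × 19.00 = 38.000 g
% F = 38.000 / 52.026 × 100 = 73.0%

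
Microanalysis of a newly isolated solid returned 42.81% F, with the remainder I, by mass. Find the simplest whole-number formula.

F5I

Assume 100 g: 42.81 g F, 57.19 g I.
Moles — F: 42.81 / 19.00 = 2.253 mol; I: 57.19 / 126.90 = 0.4507 mol
Smallest is I at 0.4507 mol; normalising gives F 5.000, I 1.000
Ratio ≈ 5:1, so the empirical formula is F5I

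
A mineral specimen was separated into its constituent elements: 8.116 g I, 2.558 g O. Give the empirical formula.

I2O5

n(I) = 8.116/126.90 = 0.06396, n(O) = 2.558/16.00 = 0.1599
Smallest is I at 0.06396 mol; normalising gives I 1.000, O 2.500
×2: I 2.00, O 5.00 → I2O5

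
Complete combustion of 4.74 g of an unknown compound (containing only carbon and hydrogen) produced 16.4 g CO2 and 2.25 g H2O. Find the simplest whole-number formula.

mol C = 16.4 / 44.01 = 0.3726; mass C = 0.3726 × 12.01 = 4.475 g
mol H = 2 × (2.25 / 18.02) = 0.2497; mass H = 0.2497 × 1.008 = 0.2517 g
Divide by the smallest (0.2497 mol H): C 1.492, H 1.000
Multiply by 2: C 2.98, H 2.00 → C3H2

C3H2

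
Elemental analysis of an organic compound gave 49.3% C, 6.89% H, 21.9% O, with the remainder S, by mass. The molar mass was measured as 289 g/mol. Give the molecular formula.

C12H20O4S2

Assume 100 g: 49.3 g C, 6.89 g H, 21.9 g O, 21.91 g S.
C: 49.3 g ÷ 12.01 g/mol = 4.105 mol
H: 6.89 g ÷ 1.008 g/mol = 6.835 mol
O: 21.9 g ÷ 16.00 g/mol = 1.369 mol
S: 21.91 g ÷ 32.07 g/mol = 0.6832 mol
Smallest is S at 0.6832 mol; normalising gives C 6.008, H 10.005, O 2.003, S 1.000
→ C6H10O2S
Empirical-formula mass = 146.21 g/mol
n = 289 / 146.21 = 1.98 ≈ 2
Molecular formula = (C6H10O2S)×2 = C12H20O4S2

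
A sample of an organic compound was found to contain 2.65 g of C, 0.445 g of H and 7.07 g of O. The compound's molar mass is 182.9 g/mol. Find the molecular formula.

C4H8O8

Moles — C: 2.65 / 12.01 = 0.2206 mol; H: 0.445 / 1.008 = 0.4415 mol; O: 7.07 / 16.00 = 0.4419 mol
Ratios (÷ 0.2206): C 1.000, H 2.001, O 2.003
≈ 1:2:2 → CH2O2
Empirical-formula mass = 46.03 g/mol
n = 182.9 / 46.03 = 3.97 ≈ 4
Molecular formula = (CH2O2)×4 = C4H8O8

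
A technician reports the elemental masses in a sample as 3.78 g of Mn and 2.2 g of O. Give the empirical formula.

n(Mn) = 3.78/54.94 = 0.0688, n(O) = 2.2/16.00 = 0.1375
Divide by the smallest (0.0688 mol Mn): Mn 1.000, O 1.998
Ratio ≈ 1:2, so the empirical formula is MnO2

MnO2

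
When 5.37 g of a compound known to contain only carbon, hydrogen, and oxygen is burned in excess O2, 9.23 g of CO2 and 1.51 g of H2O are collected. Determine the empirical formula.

C5H4O4

mol C = 9.23 / 44.01 = 0.2097; mass C = 0.2097 × 12.01 = 2.519 g
mol H = 2 × (1.51 / 18.02) = 0.1676; mass H = 0.1676 × 1.008 = 0.1689 g
mass O = 5.37 − (2.688) = 2.682 g → mol O = 0.1676
Divide by the smallest (0.1676 mol H): C 1.251, H 1.000, O 1.000
Multiply by 4: C 5.01, H 4.00, O 4.00 → C5H4O4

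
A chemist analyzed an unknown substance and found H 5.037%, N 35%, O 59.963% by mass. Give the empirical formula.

Assume 100 g: 5.037 g H, 35 g N, 59.963 g O.
H: 5.037 g ÷ 1.008 g/mol = 4.997 mol
N: 35 g ÷ 14.01 g/mol = 2.498 mol
O: 59.963 g ÷ 16.00 g/mol = 3.748 mol
Ratios (÷ 2.498): H 2.000, N 1.000, O 1.500
Multiply by 2: H 4.00, N 2.00, O 3.00 → H4N2O3

H4N2O3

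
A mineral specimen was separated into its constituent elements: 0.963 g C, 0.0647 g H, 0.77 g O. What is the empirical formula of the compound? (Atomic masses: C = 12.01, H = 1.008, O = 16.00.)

C5H4O3

C: 0.963 g ÷ 12.01 g/mol = 0.08018 mol
H: 0.0647 g ÷ 1.008 g/mol = 0.06419 mol
O: 0.77 g ÷ 16.00 g/mol = 0.04813 mol
Smallest is O at 0.04813 mol; normalising gives C 1.666, H 1.334, O 1.000
Multiply by 3: C 5.00, H 4.00, O 3.00 → C5H4O3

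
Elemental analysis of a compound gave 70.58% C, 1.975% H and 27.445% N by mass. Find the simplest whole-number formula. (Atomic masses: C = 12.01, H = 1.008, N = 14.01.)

Assume 100 g: 70.58 g C, 1.975 g H, 27.445 g N.
Moles — C: 70.58 / 12.01 = 5.877 mol; H: 1.975 / 1.008 = 1.959 mol; N: 27.445 / 14.01 = 1.959 mol
Divide by the smallest (1.959 mol N): C 3.000, H 1.000, N 1.000
→ C3HN

C3HN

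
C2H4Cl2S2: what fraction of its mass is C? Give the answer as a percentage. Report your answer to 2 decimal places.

14.73%

Molar mass = 2(12.01) + 4(1.008) + 2(35.45) + 2(32.07) = 163.092 g/mol
Mass of C per mole = 2 × 12.01 = 24.020 g
% C = 24.020 / 163.092 × 100 = 14.73%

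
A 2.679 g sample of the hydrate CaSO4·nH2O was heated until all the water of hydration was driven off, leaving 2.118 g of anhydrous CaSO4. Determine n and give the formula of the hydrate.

CaSO4·2H2O

Mass of water lost = 2.679 − 2.118 = 0.561 g → 0.561 / 18.02 = 0.03113 mol H2O
Molar mass of CaSO4 = 136.15 g/mol → mol CaSO4 = 2.118 / 136.15 = 0.01556
n = 0.03113 / 0.01556 = 2.00 ≈ 2 → CaSO4·2H2O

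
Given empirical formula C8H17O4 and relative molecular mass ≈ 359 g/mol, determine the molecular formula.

C16H34O8

Empirical-formula mass = 177.22 g/mol
n = 359 / 177.22 = 2.03 ≈ 2
Molecular formula = (C8H17O4)2 = C16H34O8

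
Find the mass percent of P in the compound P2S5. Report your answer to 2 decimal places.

27.86%

Molar mass = 2(30.97) + 5(32.07) = 222.290 g/mol
Mass of P per mole = 2 × 30.97 = 61.940 g
% P = 61.940 / 222.290 × 100 = 27.86%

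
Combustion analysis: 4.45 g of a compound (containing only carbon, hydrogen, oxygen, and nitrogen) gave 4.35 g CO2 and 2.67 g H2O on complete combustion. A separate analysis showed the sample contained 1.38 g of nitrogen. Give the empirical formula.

mol C = 4.35 / 44.01 = 0.09884; mass C = 0.09884 × 12.01 = 1.187 g
mol H = 2 × (2.67 / 18.02) = 0.2963; mass H = 0.2963 × 1.008 = 0.2987 g
mol N = 1.38 / 14.01 = 0.09850
mass O = 4.45 − (2.866) = 1.584 g → mol O = 0.09901
Divide by the smallest (0.0985 mol N): C 1.003, H 3.008, N 1.000, O 1.005
≈ 1:3:1:1 → CH3NO

CH3NO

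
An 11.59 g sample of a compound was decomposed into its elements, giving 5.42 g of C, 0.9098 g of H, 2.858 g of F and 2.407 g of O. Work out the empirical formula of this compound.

C3H6FO

n(C) = 5.42/12.01 = 0.4513, n(H) = 0.9098/1.008 = 0.9026, n(F) = 2.858/19.00 = 0.1504, n(O) = 2.407/16.00 = 0.1504
Ratios (÷ 0.1504): C 3.000, H 6.000, F 1.000, O 1.000
≈ 3:6:1:1 → C3H6FO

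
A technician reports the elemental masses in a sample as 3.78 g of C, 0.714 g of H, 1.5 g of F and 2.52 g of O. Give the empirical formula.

C4H9FO2

n(C) = 3.78/12.01 = 0.3147, n(H) = 0.714/1.008 = 0.7083, n(F) = 1.5/19.00 = 0.07895, n(O) = 2.52/16.00 = 0.1575
Divide by the smallest (0.07895 mol F): C 3.987, H 8.972, F 1.000, O 1.995
→ C4H9FO2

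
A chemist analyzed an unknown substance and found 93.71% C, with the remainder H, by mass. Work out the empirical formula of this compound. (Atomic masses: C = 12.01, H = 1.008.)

Assume 100 g: 93.71 g C, 6.29 g H.
n(C) = 93.71/12.01 = 7.803, n(H) = 6.29/1.008 = 6.24
Divide by the smallest (6.24 mol H): C 1.250, H 1.000
×4: C 5.00, H 4.00 → C5H4

C5H4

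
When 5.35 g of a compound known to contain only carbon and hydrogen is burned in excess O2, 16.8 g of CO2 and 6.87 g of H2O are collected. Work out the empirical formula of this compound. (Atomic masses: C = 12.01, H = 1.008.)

CH2

mol C = 16.8 / 44.01 = 0.3817; mass C = 0.3817 × 12.01 = 4.585 g
mol H = 2 × (6.87 / 18.02) = 0.7625; mass H = 0.7625 × 1.008 = 0.7686 g
Divide by the smallest (0.3817 mol C): C 1.000, H 1.997
Ratio ≈ 1:2, so the empirical formula is CH2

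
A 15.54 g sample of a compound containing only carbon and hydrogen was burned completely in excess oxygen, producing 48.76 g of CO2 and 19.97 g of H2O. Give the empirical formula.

mol C = 48.76 / 44.01 = 1.108; mass C = 1.108 × 12.01 = 13.31 g
mol H = 2 × (19.97 / 18.02) = 2.216; mass H = 2.216 × 1.008 = 2.234 g
Divide by the smallest (1.108 mol C): C 1.000, H 2.001
≈ 1:2 → CH2

CH2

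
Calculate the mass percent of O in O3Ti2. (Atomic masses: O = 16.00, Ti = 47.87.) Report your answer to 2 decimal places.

33.39%

Molar mass = 3(16.00) + 2(47.87) = 143.740 g/mol
Mass of O per mole = 3 × 16.00 = 48.000 g
% O = 48.000 / 143.740 × 100 = 33.39%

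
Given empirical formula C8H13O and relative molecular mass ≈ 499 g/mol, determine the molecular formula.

Empirical-formula mass = 125.18 g/mol
n = 499 / 125.18 = 3.99 ≈ 4
Molecular formula = (C8H13O)4 = C32H52O4

C32H52O4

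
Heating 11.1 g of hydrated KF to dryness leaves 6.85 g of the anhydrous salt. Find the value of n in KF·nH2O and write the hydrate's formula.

Mass of water lost = 11.1 − 6.85 = 4.25 g → 4.25 / 18.02 = 0.2358 mol H2O
Molar mass of KF = 58.10 g/mol → mol KF = 6.85 / 58.10 = 0.1179
n = 0.2358 / 0.1179 = 2.00 ≈ 2 → KF·2H2O

KF·2H2O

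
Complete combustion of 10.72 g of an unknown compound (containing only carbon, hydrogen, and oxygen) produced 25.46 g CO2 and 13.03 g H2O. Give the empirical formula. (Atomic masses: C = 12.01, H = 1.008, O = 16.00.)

mol C = 25.46 / 44.01 = 0.5785; mass C = 0.5785 × 12.01 = 6.948 g
mol H = 2 × (13.03 / 18.02) = 1.446; mass H = 1.446 × 1.008 = 1.458 g
mass O = 10.72 − (8.406) = 2.314 g → mol O = 0.1447
Smallest is O at 0.1447 mol; normalising gives C 3.999, H 9.998, O 1.000
→ C4H10O

C4H10O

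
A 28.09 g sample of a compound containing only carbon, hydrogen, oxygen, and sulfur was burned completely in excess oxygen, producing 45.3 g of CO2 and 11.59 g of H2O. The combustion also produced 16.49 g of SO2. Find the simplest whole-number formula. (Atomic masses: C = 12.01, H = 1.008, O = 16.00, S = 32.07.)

C8H10O3S2

mol C = 45.3 / 44.01 = 1.029; mass C = 1.029 × 12.01 = 12.36 g
mol H = 2 × (11.59 / 18.02) = 1.286; mass H = 1.286 × 1.008 = 1.297 g
mol S = 16.49 / 64.07 = 0.2574; mass S = 8.254 g
mass O = 28.09 − (21.91) = 6.177 g → mol O = 0.3861
Smallest is S at 0.2574 mol; normalising gives C 3.999, H 4.998, O 1.500, S 1.000
×2: C 8.00, H 10.00, O 3.00, S 2.00 → C8H10O3S2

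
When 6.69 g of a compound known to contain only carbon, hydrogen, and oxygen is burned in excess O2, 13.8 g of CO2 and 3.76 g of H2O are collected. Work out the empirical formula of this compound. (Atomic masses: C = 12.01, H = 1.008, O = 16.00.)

mol C = 13.8 / 44.01 = 0.3136; mass C = 0.3136 × 12.01 = 3.766 g
mol H = 2 × (3.76 / 18.02) = 0.4173; mass H = 0.4173 × 1.008 = 0.4207 g
mass O = 6.69 − (4.187) = 2.503 g → mol O = 0.1565
Smallest is O at 0.1565 mol; normalising gives C 2.004, H 2.667, O 1.000
×3: C 6.01, H 8.00, O 3.00 → C6H8O3

C6H8O3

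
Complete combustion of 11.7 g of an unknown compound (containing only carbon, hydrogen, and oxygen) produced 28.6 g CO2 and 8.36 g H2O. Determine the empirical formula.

C7H10O2

mol C = 28.6 / 44.01 = 0.6499; mass C = 0.6499 × 12.01 = 7.805 g
mol H = 2 × (8.36 / 18.02) = 0.9279; mass H = 0.9279 × 1.008 = 0.9353 g
mass O = 11.7 − (8.740) = 2.960 g → mol O = 0.1850
Divide by the smallest (0.185 mol O): C 3.513, H 5.015, O 1.000
×2: C 7.03, H 10.03, O 2.00 → C7H10O2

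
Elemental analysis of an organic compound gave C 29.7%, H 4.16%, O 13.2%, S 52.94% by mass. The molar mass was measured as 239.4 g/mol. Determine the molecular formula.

C6H10O2S4

Assume 100 g: 29.7 g C, 4.16 g H, 13.2 g O, 52.94 g S.
Moles — C: 29.7 / 12.01 = 2.473 mol; H: 4.16 / 1.008 = 4.127 mol; O: 13.2 / 16.00 = 0.825 mol; S: 52.94 / 32.07 = 1.651 mol
Smallest is O at 0.825 mol; normalising gives C 2.998, H 5.002, O 1.000, S 2.001
Ratio ≈ 3:5:1:2, so the empirical formula is C3H5OS2
Empirical-formula mass = 121.21 g/mol
n = 239.4 / 121.21 = 1.98 ≈ 2
Molecular formula = (C3H5OS2)×2 = C6H10O2S4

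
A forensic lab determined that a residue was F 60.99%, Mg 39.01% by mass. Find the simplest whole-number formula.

F2Mg

Assume 100 g: 60.99 g F, 39.01 g Mg.
n(F) = 60.99/19.00 = 3.21, n(Mg) = 39.01/24.31 = 1.605
Divide by the smallest (1.605 mol Mg): F 2.000, Mg 1.000
≈ 2:1 → F2Mg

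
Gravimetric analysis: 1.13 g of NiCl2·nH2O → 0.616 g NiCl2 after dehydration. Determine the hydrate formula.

Mass of water lost = 1.13 − 0.616 = 0.514 g → 0.514 / 18.02 = 0.02852 mol H2O
Molar mass of NiCl2 = 129.59 g/mol → mol NiCl2 = 0.616 / 129.59 = 0.004753
n = 0.02852 / 0.004753 = 6.00 ≈ 6 → NiCl2·6H2O

NiCl2·6H2O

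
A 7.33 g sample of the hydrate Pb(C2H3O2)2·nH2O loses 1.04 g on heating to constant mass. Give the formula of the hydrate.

Mass of anhydrous Pb(C2H3O2)2 = 7.33 − 1.04 = 6.29 g
mol H2O = 1.04 / 18.02 = 0.05771
Molar mass of Pb(C2H3O2)2 = 325.29 g/mol → mol Pb(C2H3O2)2 = 6.29 / 325.29 = 0.01934
n = 0.05771 / 0.01934 = 2.98 ≈ 3 → Pb(C2H3O2)2·3H2O

Pb(C2H3O2)2·3H2O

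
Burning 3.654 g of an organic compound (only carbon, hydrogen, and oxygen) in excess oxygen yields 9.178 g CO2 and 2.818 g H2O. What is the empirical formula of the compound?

C4H6O

mol C = 9.178 / 44.01 = 0.2085; mass C = 0.2085 × 12.01 = 2.505 g
mol H = 2 × (2.818 / 18.02) = 0.3128; mass H = 0.3128 × 1.008 = 0.3153 g
mass O = 3.654 − (2.820) = 0.8341 g → mol O = 0.05213
Divide by the smallest (0.05213 mol O): C 4.000, H 5.999, O 1.000
→ C4H6O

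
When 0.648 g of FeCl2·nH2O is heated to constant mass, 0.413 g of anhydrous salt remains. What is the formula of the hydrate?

Mass of water lost = 0.648 − 0.413 = 0.235 g → 0.235 / 18.02 = 0.01304 mol H2O
Molar mass of FeCl2 = 126.75 g/mol → mol FeCl2 = 0.413 / 126.75 = 0.003258
n = 0.01304 / 0.003258 = 4.00 ≈ 4 → FeCl2·4H2O

FeCl2·4H2O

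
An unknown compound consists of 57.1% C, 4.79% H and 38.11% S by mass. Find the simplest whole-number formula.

C4H4S

Assume 100 g: 57.1 g C, 4.79 g H, 38.11 g S.
Moles — C: 57.1 / 12.01 = 4.754 mol; H: 4.79 / 1.008 = 4.752 mol; S: 38.11 / 32.07 = 1.188 mol
Smallest is S at 1.188 mol; normalising gives C 4.001, H 3.999, S 1.000
→ C4H4S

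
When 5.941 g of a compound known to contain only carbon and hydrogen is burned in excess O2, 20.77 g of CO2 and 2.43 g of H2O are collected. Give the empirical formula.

C7H4

mol C = 20.77 / 44.01 = 0.4719; mass C = 0.4719 × 12.01 = 5.668 g
mol H = 2 × (2.43 / 18.02) = 0.2697; mass H = 0.2697 × 1.008 = 0.2719 g
Smallest is H at 0.2697 mol; normalising gives C 1.750, H 1.000
Scaling by 4: C 7.00, H 4.00 → C7H4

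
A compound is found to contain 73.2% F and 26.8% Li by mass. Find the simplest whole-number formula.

Assume 100 g: 73.2 g F, 26.8 g Li.
Moles — F: 73.2 / 19.00 = 3.853 mol; Li: 26.8 / 6.94 = 3.862 mol
Smallest is F at 3.853 mol; normalising gives F 1.000, Li 1.002
Ratio ≈ 1:1, so the empirical formula is FLi

FLi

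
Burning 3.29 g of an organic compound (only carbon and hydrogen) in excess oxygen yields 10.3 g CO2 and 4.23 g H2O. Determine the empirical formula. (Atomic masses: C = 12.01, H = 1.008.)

mol C = 10.3 / 44.01 = 0.2340; mass C = 0.2340 × 12.01 = 2.811 g
mol H = 2 × (4.23 / 18.02) = 0.4695; mass H = 0.4695 × 1.008 = 0.4732 g
Smallest is C at 0.234 mol; normalising gives C 1.000, H 2.006
Ratio ≈ 1:2, so the empirical formula is CH2

CH2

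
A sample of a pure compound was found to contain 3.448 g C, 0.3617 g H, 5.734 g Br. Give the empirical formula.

C4H5Br

C: 3.448 g ÷ 12.01 g/mol = 0.2871 mol
H: 0.3617 g ÷ 1.008 g/mol = 0.3588 mol
Br: 5.734 g ÷ 79.90 g/mol = 0.07176 mol
Smallest is Br at 0.07176 mol; normalising gives C 4.000, H 5.000, Br 1.000
Ratio ≈ 4:5:1, so the empirical formula is C4H5Br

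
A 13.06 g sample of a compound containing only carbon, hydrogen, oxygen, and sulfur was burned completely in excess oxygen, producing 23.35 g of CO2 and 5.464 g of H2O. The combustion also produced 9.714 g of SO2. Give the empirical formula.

C7H8OS2

mol C = 23.35 / 44.01 = 0.5306; mass C = 0.5306 × 12.01 = 6.372 g
mol H = 2 × (5.464 / 18.02) = 0.6064; mass H = 0.6064 × 1.008 = 0.6113 g
mol S = 9.714 / 64.07 = 0.1516; mass S = 4.862 g
mass O = 13.06 − (11.85) = 1.214 g → mol O = 0.07590
Ratios (÷ 0.0759): C 6.990, H 7.990, O 1.000, S 1.998
→ C7H8OS2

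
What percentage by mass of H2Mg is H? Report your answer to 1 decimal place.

Molar mass = 2(1.008) + 1(24.31) = 26.326 g/mol
Mass of H per mole = 2 × 1.008 = 2.016 g
% H = 2.016 / 26.326 × 100 = 7.7%

7.7%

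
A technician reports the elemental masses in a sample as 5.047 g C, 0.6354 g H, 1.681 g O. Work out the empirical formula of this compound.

C4H6O

C: 5.047 g ÷ 12.01 g/mol = 0.4202 mol
H: 0.6354 g ÷ 1.008 g/mol = 0.6304 mol
O: 1.681 g ÷ 16.00 g/mol = 0.1051 mol
Divide by the smallest (0.1051 mol O): C 4.000, H 6.000, O 1.000
Ratio ≈ 4:6:1, so the empirical formula is C4H6O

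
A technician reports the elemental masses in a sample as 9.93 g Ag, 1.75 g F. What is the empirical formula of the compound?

AgF

Moles — Ag: 9.93 / 107.87 = 0.09206 mol; F: 1.75 / 19.00 = 0.09211 mol
Smallest is Ag at 0.09206 mol; normalising gives Ag 1.000, F 1.001
≈ 1:1 → AgF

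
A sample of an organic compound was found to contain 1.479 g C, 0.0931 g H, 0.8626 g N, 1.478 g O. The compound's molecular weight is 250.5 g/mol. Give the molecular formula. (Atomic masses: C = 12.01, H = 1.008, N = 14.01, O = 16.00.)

C8H6N4O6

Moles — C: 1.479 / 12.01 = 0.1231 mol; H: 0.0931 / 1.008 = 0.09236 mol; N: 0.8626 / 14.01 = 0.06157 mol; O: 1.478 / 16.00 = 0.09237 mol
Smallest is N at 0.06157 mol; normalising gives C 2.000, H 1.500, N 1.000, O 1.500
Scaling by 2: C 4.00, H 3.00, N 2.00, O 3.00 → C4H3N2O3
Empirical-formula mass = 127.08 g/mol
n = 250.5 / 127.08 = 1.97 ≈ 2
Molecular formula = (C4H3N2O3)×2 = C8H6N4O6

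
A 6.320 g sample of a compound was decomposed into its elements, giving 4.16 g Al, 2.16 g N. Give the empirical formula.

AlN

n(Al) = 4.16/26.98 = 0.1542, n(N) = 2.16/14.01 = 0.1542
Smallest is N at 0.1542 mol; normalising gives Al 1.000, N 1.000
Ratio ≈ 1:1, so the empirical formula is AlN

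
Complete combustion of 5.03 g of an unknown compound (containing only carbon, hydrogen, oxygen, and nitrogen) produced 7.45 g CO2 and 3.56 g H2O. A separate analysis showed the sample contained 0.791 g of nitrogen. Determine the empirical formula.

mol C = 7.45 / 44.01 = 0.1693; mass C = 0.1693 × 12.01 = 2.033 g
mol H = 2 × (3.56 / 18.02) = 0.3951; mass H = 0.3951 × 1.008 = 0.3983 g
mol N = 0.791 / 14.01 = 0.05646
mass O = 5.03 − (3.222) = 1.808 g → mol O = 0.1130
Smallest is N at 0.05646 mol; normalising gives C 2.998, H 6.998, N 1.000, O 2.001
≈ 3:7:1:2 → C3H7NO2

C3H7NO2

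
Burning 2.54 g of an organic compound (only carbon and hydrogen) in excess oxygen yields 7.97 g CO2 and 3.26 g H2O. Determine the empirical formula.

mol C = 7.97 / 44.01 = 0.1811; mass C = 0.1811 × 12.01 = 2.175 g
mol H = 2 × (3.26 / 18.02) = 0.3618; mass H = 0.3618 × 1.008 = 0.3647 g
Divide by the smallest (0.1811 mol C): C 1.000, H 1.998
≈ 1:2 → CH2

CH2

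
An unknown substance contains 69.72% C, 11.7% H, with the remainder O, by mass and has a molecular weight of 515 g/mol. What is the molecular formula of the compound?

Assume 100 g: 69.72 g C, 11.7 g H, 18.58 g O.
Moles — C: 69.72 / 12.01 = 5.805 mol; H: 11.7 / 1.008 = 11.61 mol; O: 18.58 / 16.00 = 1.161 mol
Ratios (÷ 1.161): C 4.999, H 9.995, O 1.000
Ratio ≈ 5:10:1, so the empirical formula is C5H10O
Empirical-formula mass = 86.13 g/mol
n = 515 / 86.13 = 5.98 ≈ 6
Molecular formula = (C5H10O)×6 = C30H60O6

C30H60O6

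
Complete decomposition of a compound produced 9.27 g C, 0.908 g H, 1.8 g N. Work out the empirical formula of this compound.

C6H7N

n(C) = 9.27/12.01 = 0.7719, n(H) = 0.908/1.008 = 0.9008, n(N) = 1.8/14.01 = 0.1285
Smallest is N at 0.1285 mol; normalising gives C 6.008, H 7.011, N 1.000
≈ 6:7:1 → C6H7N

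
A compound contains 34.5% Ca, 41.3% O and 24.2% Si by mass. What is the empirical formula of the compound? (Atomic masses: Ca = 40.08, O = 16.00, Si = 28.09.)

CaO3Si

Assume 100 g: 34.5 g Ca, 41.3 g O, 24.2 g Si.
n(Ca) = 34.5/40.08 = 0.8608, n(O) = 41.3/16.00 = 2.581, n(Si) = 24.2/28.09 = 0.8615
Divide by the smallest (0.8608 mol Ca): Ca 1.000, O 2.999, Si 1.001
≈ 1:3:1 → CaO3Si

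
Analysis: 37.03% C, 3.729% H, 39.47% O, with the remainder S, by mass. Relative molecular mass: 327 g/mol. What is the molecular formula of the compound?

Assume 100 g: 37.03 g C, 3.729 g H, 39.47 g O, 19.771 g S.
n(C) = 37.03/12.01 = 3.083, n(H) = 3.729/1.008 = 3.699, n(O) = 39.47/16.00 = 2.467, n(S) = 19.771/32.07 = 0.6165
Smallest is S at 0.6165 mol; normalising gives C 5.001, H 6.001, O 4.001, S 1.000
≈ 5:6:4:1 → C5H6O4S
Empirical-formula mass = 162.17 g/mol
n = 327 / 162.17 = 2.02 ≈ 2
Molecular formula = (C5H6O4S)×2 = C10H12O8S2

C10H12O8S2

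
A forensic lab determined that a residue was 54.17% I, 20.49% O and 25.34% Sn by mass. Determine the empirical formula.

Assume 100 g: 54.17 g I, 20.49 g O, 25.34 g Sn.
n(I) = 54.17/126.90 = 0.4269, n(O) = 20.49/16.00 = 1.281, n(Sn) = 25.34/118.71 = 0.2135
Divide by the smallest (0.2135 mol Sn): I 2.000, O 5.999, Sn 1.000
→ I2O6Sn

I2O6Sn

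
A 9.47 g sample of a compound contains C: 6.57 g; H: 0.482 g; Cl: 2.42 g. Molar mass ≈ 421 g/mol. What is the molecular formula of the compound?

C24H21Cl3

n(C) = 6.57/12.01 = 0.547, n(H) = 0.482/1.008 = 0.4782, n(Cl) = 2.42/35.45 = 0.06827
Divide by the smallest (0.06827 mol Cl): C 8.014, H 7.005, Cl 1.000
→ C8H7Cl
Empirical-formula mass = 138.59 g/mol
n = 421 / 138.59 = 3.04 ≈ 3
Molecular formula = (C8H7Cl)×3 = C24H21Cl3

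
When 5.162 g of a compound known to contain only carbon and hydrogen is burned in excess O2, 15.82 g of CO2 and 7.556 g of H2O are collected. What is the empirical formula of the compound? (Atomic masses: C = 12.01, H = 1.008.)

mol C = 15.82 / 44.01 = 0.3595; mass C = 0.3595 × 12.01 = 4.317 g
mol H = 2 × (7.556 / 18.02) = 0.8386; mass H = 0.8386 × 1.008 = 0.8453 g
Smallest is C at 0.3595 mol; normalising gives C 1.000, H 2.333
Multiply by 3: C 3.00, H 7.00 → C3H7

C3H7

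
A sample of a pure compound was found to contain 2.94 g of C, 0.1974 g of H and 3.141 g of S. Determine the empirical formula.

Moles — C: 2.94 / 12.01 = 0.2448 mol; H: 0.1974 / 1.008 = 0.1958 mol; S: 3.141 / 32.07 = 0.09794 mol
Ratios (÷ 0.09794): C 2.499, H 1.999, S 1.000
Multiply by 2: C 5.00, H 4.00, S 2.00 → C5H4S2

C5H4S2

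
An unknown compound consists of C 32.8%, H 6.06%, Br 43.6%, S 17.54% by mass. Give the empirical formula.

C5H11BrS

Assume 100 g: 32.8 g C, 6.06 g H, 43.6 g Br, 17.54 g S.
Moles — C: 32.8 / 12.01 = 2.731 mol; H: 6.06 / 1.008 = 6.012 mol; Br: 43.6 / 79.90 = 0.5457 mol; S: 17.54 / 32.07 = 0.5469 mol
Smallest is Br at 0.5457 mol; normalising gives C 5.005, H 11.017, Br 1.000, S 1.002
≈ 5:11:1:1 → C5H11BrS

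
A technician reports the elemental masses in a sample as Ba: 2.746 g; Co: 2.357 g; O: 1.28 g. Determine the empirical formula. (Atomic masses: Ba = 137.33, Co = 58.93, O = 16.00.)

BaCo2O4

Ba: 2.746 g ÷ 137.33 g/mol = 0.02 mol
Co: 2.357 g ÷ 58.93 g/mol = 0.04 mol
O: 1.28 g ÷ 16.00 g/mol = 0.08 mol
Smallest is Ba at 0.02 mol; normalising gives Ba 1.000, Co 2.000, O 4.001
→ BaCo2O4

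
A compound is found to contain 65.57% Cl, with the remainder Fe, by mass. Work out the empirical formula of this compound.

Assume 100 g: 65.57 g Cl, 34.43 g Fe.
n(Cl) = 65.57/35.45 = 1.85, n(Fe) = 34.43/55.85 = 0.6165
Divide by the smallest (0.6165 mol Fe): Cl 3.000, Fe 1.000
≈ 3:1 → Cl3Fe

Cl3Fe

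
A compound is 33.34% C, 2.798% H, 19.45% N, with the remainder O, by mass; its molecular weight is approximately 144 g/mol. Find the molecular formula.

Assume 100 g: 33.34 g C, 2.798 g H, 19.45 g N, 44.412 g O.
Moles — C: 33.34 / 12.01 = 2.776 mol; H: 2.798 / 1.008 = 2.776 mol; N: 19.45 / 14.01 = 1.388 mol; O: 44.412 / 16.00 = 2.776 mol
Smallest is N at 1.388 mol; normalising gives C 2.000, H 1.999, N 1.000, O 1.999
≈ 2:2:1:2 → C2H2NO2
Empirical-formula mass = 72.05 g/mol
n = 144 / 72.05 = 2.00 ≈ 2
Molecular formula = (C2H2NO2)×2 = C4H4N2O4

C4H4N2O4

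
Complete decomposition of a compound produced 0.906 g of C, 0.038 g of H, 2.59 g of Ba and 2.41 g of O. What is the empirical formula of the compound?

C4H2BaO8

Moles — C: 0.906 / 12.01 = 0.07544 mol; H: 0.038 / 1.008 = 0.0377 mol; Ba: 2.59 / 137.33 = 0.01886 mol; O: 2.41 / 16.00 = 0.1506 mol
Ratios (÷ 0.01886): C 4.000, H 1.999, Ba 1.000, O 7.987
Ratio ≈ 4:2:1:8, so the empirical formula is C4H2BaO8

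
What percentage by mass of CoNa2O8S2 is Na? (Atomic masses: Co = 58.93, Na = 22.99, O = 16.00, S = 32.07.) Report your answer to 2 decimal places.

15.48%

Molar mass = 1(58.93) + 2(22.99) + 8(16.00) + 2(32.07) = 297.050 g/mol
Mass of Na per mole = 2 × 22.99 = 45.980 g
% Na = 45.980 / 297.050 × 100 = 15.48%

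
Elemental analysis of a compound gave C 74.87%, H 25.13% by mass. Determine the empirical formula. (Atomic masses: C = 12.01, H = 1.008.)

Assume 100 g: 74.87 g C, 25.13 g H.
n(C) = 74.87/12.01 = 6.234, n(H) = 25.13/1.008 = 24.93
Smallest is C at 6.234 mol; normalising gives C 1.000, H 3.999
Ratio ≈ 1:4, so the empirical formula is CH4

CH4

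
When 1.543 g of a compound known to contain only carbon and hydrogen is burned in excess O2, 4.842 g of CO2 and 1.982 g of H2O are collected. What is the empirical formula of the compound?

CH2

mol C = 4.842 / 44.01 = 0.1100; mass C = 0.1100 × 12.01 = 1.321 g
mol H = 2 × (1.982 / 18.02) = 0.2200; mass H = 0.2200 × 1.008 = 0.2217 g
Divide by the smallest (0.11 mol C): C 1.000, H 1.999
→ CH2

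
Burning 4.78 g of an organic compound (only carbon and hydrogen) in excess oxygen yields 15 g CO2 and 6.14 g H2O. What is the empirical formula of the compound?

mol C = 15 / 44.01 = 0.3408; mass C = 0.3408 × 12.01 = 4.093 g
mol H = 2 × (6.14 / 18.02) = 0.6815; mass H = 0.6815 × 1.008 = 0.6869 g
Divide by the smallest (0.3408 mol C): C 1.000, H 1.999
≈ 1:2 → CH2

CH2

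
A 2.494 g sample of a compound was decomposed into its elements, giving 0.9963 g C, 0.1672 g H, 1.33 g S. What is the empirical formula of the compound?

C2H4S

C: 0.9963 g ÷ 12.01 g/mol = 0.08296 mol
H: 0.1672 g ÷ 1.008 g/mol = 0.1659 mol
S: 1.33 g ÷ 32.07 g/mol = 0.04147 mol
Smallest is S at 0.04147 mol; normalising gives C 2.000, H 4.000, S 1.000
→ C2H4S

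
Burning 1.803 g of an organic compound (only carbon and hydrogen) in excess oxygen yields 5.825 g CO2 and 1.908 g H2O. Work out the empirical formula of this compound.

mol C = 5.825 / 44.01 = 0.1324; mass C = 0.1324 × 12.01 = 1.590 g
mol H = 2 × (1.908 / 18.02) = 0.2118; mass H = 0.2118 × 1.008 = 0.2135 g
Divide by the smallest (0.1324 mol C): C 1.000, H 1.600
Multiply by 5: C 5.00, H 8.00 → C5H8

C5H8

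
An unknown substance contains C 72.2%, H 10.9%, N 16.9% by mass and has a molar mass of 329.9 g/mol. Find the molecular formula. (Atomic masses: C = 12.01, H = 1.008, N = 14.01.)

C20H36N4

Assume 100 g: 72.2 g C, 10.9 g H, 16.9 g N.
C: 72.2 g ÷ 12.01 g/mol = 6.012 mol
H: 10.9 g ÷ 1.008 g/mol = 10.81 mol
N: 16.9 g ÷ 14.01 g/mol = 1.206 mol
Smallest is N at 1.206 mol; normalising gives C 4.984, H 8.964, N 1.000
Ratio ≈ 5:9:1, so the empirical formula is C5H9N
Empirical-formula mass = 83.13 g/mol
n = 329.9 / 83.13 = 3.97 ≈ 4
Molecular formula = (C5H9N)×4 = C20H36N4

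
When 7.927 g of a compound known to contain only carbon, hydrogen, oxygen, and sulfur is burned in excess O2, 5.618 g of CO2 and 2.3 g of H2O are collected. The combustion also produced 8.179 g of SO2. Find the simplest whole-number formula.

CH2OS

mol C = 5.618 / 44.01 = 0.1277; mass C = 0.1277 × 12.01 = 1.533 g
mol H = 2 × (2.3 / 18.02) = 0.2553; mass H = 0.2553 × 1.008 = 0.2573 g
mol S = 8.179 / 64.07 = 0.1277; mass S = 4.094 g
mass O = 7.927 − (5.884) = 2.043 g → mol O = 0.1277
Ratios (÷ 0.1277): C 1.000, H 2.000, O 1.000, S 1.000
→ CH2OS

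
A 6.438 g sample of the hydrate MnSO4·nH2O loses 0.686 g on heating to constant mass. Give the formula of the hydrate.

MnSO4·H2O

Mass of anhydrous MnSO4 = 6.438 − 0.686 = 5.752 g
mol H2O = 0.686 / 18.02 = 0.03807
Molar mass of MnSO4 = 151.01 g/mol → mol MnSO4 = 5.752 / 151.01 = 0.03809
n = 0.03807 / 0.03809 = 1.00 ≈ 1 → MnSO4·H2O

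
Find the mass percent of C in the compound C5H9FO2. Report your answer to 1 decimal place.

Molar mass = 5(12.01) + 9(1.008) + 1(19.00) + 2(16.00) = 120.122 g/mol
Mass of C per mole = 5 × 12.01 = 60.050 g
% C = 60.050 / 120.122 × 100 = 50.0%

50.0%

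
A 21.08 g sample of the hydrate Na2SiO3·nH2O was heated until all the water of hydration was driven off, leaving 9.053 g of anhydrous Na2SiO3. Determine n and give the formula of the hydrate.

Mass of water lost = 21.08 − 9.053 = 12.03 g → 12.03 / 18.02 = 0.6674 mol H2O
Molar mass of Na2SiO3 = 122.07 g/mol → mol Na2SiO3 = 9.053 / 122.07 = 0.07416
n = 0.6674 / 0.07416 = 9.00 ≈ 9 → Na2SiO3·9H2O

Na2SiO3·9H2O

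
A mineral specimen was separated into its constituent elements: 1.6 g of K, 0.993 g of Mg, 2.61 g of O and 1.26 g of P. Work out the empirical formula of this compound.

KMgO4P

n(K) = 1.6/39.10 = 0.04092, n(Mg) = 0.993/24.31 = 0.04085, n(O) = 2.61/16.00 = 0.1631, n(P) = 1.26/30.97 = 0.04068
Divide by the smallest (0.04068 mol P): K 1.006, Mg 1.004, O 4.010, P 1.000
→ KMgO4P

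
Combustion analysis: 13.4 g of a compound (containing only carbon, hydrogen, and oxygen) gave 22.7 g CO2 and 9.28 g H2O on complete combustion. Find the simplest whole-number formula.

mol C = 22.7 / 44.01 = 0.5158; mass C = 0.5158 × 12.01 = 6.195 g
mol H = 2 × (9.28 / 18.02) = 1.030; mass H = 1.030 × 1.008 = 1.038 g
mass O = 13.4 − (7.233) = 6.167 g → mol O = 0.3854
Smallest is O at 0.3854 mol; normalising gives C 1.338, H 2.672, O 1.000
Multiply by 3: C 4.01, H 8.02, O 3.00 → C4H8O3

C4H8O3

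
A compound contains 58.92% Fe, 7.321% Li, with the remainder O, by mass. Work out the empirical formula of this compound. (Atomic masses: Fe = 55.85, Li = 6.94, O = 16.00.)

Assume 100 g: 58.92 g Fe, 7.321 g Li, 33.759 g O.
Moles — Fe: 58.92 / 55.85 = 1.055 mol; Li: 7.321 / 6.94 = 1.055 mol; O: 33.759 / 16.00 = 2.11 mol
Smallest is Li at 1.055 mol; normalising gives Fe 1.000, Li 1.000, O 2.000
→ FeLiO2

FeLiO2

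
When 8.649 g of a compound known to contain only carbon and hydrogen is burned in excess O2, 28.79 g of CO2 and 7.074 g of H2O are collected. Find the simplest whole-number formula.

C5H6

mol C = 28.79 / 44.01 = 0.6542; mass C = 0.6542 × 12.01 = 7.857 g
mol H = 2 × (7.074 / 18.02) = 0.7851; mass H = 0.7851 × 1.008 = 0.7914 g
Ratios (÷ 0.6542): C 1.000, H 1.200
Multiply by 5: C 5.00, H 6.00 → C5H6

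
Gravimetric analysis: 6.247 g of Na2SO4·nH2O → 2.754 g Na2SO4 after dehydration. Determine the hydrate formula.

Mass of water lost = 6.247 − 2.754 = 3.493 g → 3.493 / 18.02 = 0.1938 mol H2O
Molar mass of Na2SO4 = 142.05 g/mol → mol Na2SO4 = 2.754 / 142.05 = 0.01939
n = 0.1938 / 0.01939 = 10.00 ≈ 10 → Na2SO4·10H2O

Na2SO4·10H2O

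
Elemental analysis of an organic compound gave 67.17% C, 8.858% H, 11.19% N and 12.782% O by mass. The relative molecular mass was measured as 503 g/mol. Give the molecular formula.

Assume 100 g: 67.17 g C, 8.858 g H, 11.19 g N, 12.782 g O.
n(C) = 67.17/12.01 = 5.593, n(H) = 8.858/1.008 = 8.788, n(N) = 11.19/14.01 = 0.7987, n(O) = 12.782/16.00 = 0.7989
Divide by the smallest (0.7987 mol N): C 7.002, H 11.002, N 1.000, O 1.000
Ratio ≈ 7:11:1:1, so the empirical formula is C7H11NO
Empirical-formula mass = 125.17 g/mol
n = 503 / 125.17 = 4.02 ≈ 4
Molecular formula = (C7H11NO)×4 = C28H44N4O4

C28H44N4O4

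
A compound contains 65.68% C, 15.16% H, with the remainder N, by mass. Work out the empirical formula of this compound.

Assume 100 g: 65.68 g C, 15.16 g H, 19.16 g N.
C: 65.68 g ÷ 12.01 g/mol = 5.469 mol
H: 15.16 g ÷ 1.008 g/mol = 15.04 mol
N: 19.16 g ÷ 14.01 g/mol = 1.368 mol
Ratios (÷ 1.368): C 3.999, H 10.997, N 1.000
Ratio ≈ 4:11:1, so the empirical formula is C4H11N

C4H11N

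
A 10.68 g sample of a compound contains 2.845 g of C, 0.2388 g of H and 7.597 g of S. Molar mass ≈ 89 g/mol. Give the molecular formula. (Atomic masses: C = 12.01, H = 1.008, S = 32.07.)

n(C) = 2.845/12.01 = 0.2369, n(H) = 0.2388/1.008 = 0.2369, n(S) = 7.597/32.07 = 0.2369
Ratios (÷ 0.2369): C 1.000, H 1.000, S 1.000
Ratio ≈ 1:1:1, so the empirical formula is CHS
Empirical-formula mass = 45.09 g/mol
n = 89 / 45.09 = 1.97 ≈ 2
Molecular formula = (CHS)×2 = C2H2S2

C2H2S2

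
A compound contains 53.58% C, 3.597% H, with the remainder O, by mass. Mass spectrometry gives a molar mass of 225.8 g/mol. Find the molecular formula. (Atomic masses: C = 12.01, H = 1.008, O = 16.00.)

Assume 100 g: 53.58 g C, 3.597 g H, 42.823 g O.
C: 53.58 g ÷ 12.01 g/mol = 4.461 mol
H: 3.597 g ÷ 1.008 g/mol = 3.568 mol
O: 42.823 g ÷ 16.00 g/mol = 2.676 mol
Ratios (÷ 2.676): C 1.667, H 1.333, O 1.000
Multiply by 3: C 5.00, H 4.00, O 3.00 → C5H4O3
Empirical-formula mass = 112.08 g/mol
n = 225.8 / 112.08 = 2.01 ≈ 2
Molecular formula = (C5H4O3)×2 = C10H8O6

C10H8O6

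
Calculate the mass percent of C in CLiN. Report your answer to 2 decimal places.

36.44%

Molar mass = 1(12.01) + 1(6.94) + 1(14.01) = 32.960 g/mol
Mass of C per mole = 1 × 12.01 = 12.010 g
% C = 12.010 / 32.960 × 100 = 36.44%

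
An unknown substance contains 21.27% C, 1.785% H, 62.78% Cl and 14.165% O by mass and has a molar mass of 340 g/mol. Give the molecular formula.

C6H6Cl6O3

Assume 100 g: 21.27 g C, 1.785 g H, 62.78 g Cl, 14.165 g O.
n(C) = 21.27/12.01 = 1.771, n(H) = 1.785/1.008 = 1.771, n(Cl) = 62.78/35.45 = 1.771, n(O) = 14.165/16.00 = 0.8853
Ratios (÷ 0.8853): C 2.000, H 2.000, Cl 2.000, O 1.000
→ C2H2Cl2O
Empirical-formula mass = 112.94 g/mol
n = 340 / 112.94 = 3.01 ≈ 3
Molecular formula = (C2H2Cl2O)×3 = C6H6Cl6O3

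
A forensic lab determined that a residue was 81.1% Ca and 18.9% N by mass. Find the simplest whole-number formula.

Ca3N2

Assume 100 g: 81.1 g Ca, 18.9 g N.
n(Ca) = 81.1/40.08 = 2.023, n(N) = 18.9/14.01 = 1.349
Divide by the smallest (1.349 mol N): Ca 1.500, N 1.000
Multiply by 2: Ca 3.00, N 2.00 → Ca3N2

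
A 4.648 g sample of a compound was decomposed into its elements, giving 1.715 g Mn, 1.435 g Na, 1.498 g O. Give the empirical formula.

n(Mn) = 1.715/54.94 = 0.03122, n(Na) = 1.435/22.99 = 0.06242, n(O) = 1.498/16.00 = 0.09362
Smallest is Mn at 0.03122 mol; normalising gives Mn 1.000, Na 2.000, O 2.999
→ MnNa2O3

MnNa2O3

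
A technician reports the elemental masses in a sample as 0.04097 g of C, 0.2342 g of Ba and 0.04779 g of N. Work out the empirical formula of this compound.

Moles — C: 0.04097 / 12.01 = 0.003411 mol; Ba: 0.2342 / 137.33 = 0.001705 mol; N: 0.04779 / 14.01 = 0.003411 mol
Ratios (÷ 0.001705): C 2.000, Ba 1.000, N 2.000
Ratio ≈ 2:1:2, so the empirical formula is C2BaN2

C2BaN2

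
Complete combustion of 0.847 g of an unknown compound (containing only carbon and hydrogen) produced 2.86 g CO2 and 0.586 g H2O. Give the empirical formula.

CH

mol C = 2.86 / 44.01 = 0.06499; mass C = 0.06499 × 12.01 = 0.7805 g
mol H = 2 × (0.586 / 18.02) = 0.06504; mass H = 0.06504 × 1.008 = 0.06556 g
Divide by the smallest (0.06499 mol C): C 1.000, H 1.001
≈ 1:1 → CH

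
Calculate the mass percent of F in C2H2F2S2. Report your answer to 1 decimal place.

29.6%

Molar mass = 2(12.01) + 2(1.008) + 2(19.00) + 2(32.07) = 128.176 g/mol
Mass of F per mole = 2 × 19.00 = 38.000 g
% F = 38.000 / 128.176 × 100 = 29.6%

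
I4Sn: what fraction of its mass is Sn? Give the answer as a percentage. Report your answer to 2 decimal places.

Molar mass = 4(126.90) + 1(118.71) = 626.310 g/mol
Mass of Sn per mole = 1 × 118.71 = 118.710 g
% Sn = 118.710 / 626.310 × 100 = 18.95%

18.95%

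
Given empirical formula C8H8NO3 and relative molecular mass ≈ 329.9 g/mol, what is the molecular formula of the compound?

C16H16N2O6

Empirical-formula mass = 166.15 g/mol
n = 329.9 / 166.15 = 1.99 ≈ 2
Molecular formula = (C8H8NO3)2 = C16H16N2O6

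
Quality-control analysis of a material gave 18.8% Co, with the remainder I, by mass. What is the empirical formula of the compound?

Assume 100 g: 18.8 g Co, 81.2 g I.
Moles — Co: 18.8 / 58.93 = 0.319 mol; I: 81.2 / 126.90 = 0.6399 mol
Smallest is Co at 0.319 mol; normalising gives Co 1.000, I 2.006
→ CoI2

CoI2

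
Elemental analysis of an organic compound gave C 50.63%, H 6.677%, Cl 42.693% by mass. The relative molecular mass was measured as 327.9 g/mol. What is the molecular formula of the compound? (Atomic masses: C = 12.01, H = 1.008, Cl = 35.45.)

Assume 100 g: 50.63 g C, 6.677 g H, 42.693 g Cl.
n(C) = 50.63/12.01 = 4.216, n(H) = 6.677/1.008 = 6.624, n(Cl) = 42.693/35.45 = 1.204
Divide by the smallest (1.204 mol Cl): C 3.500, H 5.500, Cl 1.000
×2: C 7.00, H 11.00, Cl 2.00 → C7H11Cl2
Empirical-formula mass = 166.06 g/mol
n = 327.9 / 166.06 = 1.97 ≈ 2
Molecular formula = (C7H11Cl2)×2 = C14H22Cl4

C14H22Cl4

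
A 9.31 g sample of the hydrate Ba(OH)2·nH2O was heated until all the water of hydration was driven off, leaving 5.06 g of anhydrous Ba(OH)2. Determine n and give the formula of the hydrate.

Mass of water lost = 9.31 − 5.06 = 4.25 g → 4.25 / 18.02 = 0.2358 mol H2O
Molar mass of Ba(OH)2 = 171.35 g/mol → mol Ba(OH)2 = 5.06 / 171.35 = 0.02953
n = 0.2358 / 0.02953 = 7.99 ≈ 8 → Ba(OH)2·8H2O

Ba(OH)2·8H2O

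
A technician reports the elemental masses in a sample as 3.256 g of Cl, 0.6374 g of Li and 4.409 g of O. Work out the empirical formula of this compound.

ClLiO3

Moles — Cl: 3.256 / 35.45 = 0.09185 mol; Li: 0.6374 / 6.94 = 0.09184 mol; O: 4.409 / 16.00 = 0.2756 mol
Divide by the smallest (0.09184 mol Li): Cl 1.000, Li 1.000, O 3.000
≈ 1:1:3 → ClLiO3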